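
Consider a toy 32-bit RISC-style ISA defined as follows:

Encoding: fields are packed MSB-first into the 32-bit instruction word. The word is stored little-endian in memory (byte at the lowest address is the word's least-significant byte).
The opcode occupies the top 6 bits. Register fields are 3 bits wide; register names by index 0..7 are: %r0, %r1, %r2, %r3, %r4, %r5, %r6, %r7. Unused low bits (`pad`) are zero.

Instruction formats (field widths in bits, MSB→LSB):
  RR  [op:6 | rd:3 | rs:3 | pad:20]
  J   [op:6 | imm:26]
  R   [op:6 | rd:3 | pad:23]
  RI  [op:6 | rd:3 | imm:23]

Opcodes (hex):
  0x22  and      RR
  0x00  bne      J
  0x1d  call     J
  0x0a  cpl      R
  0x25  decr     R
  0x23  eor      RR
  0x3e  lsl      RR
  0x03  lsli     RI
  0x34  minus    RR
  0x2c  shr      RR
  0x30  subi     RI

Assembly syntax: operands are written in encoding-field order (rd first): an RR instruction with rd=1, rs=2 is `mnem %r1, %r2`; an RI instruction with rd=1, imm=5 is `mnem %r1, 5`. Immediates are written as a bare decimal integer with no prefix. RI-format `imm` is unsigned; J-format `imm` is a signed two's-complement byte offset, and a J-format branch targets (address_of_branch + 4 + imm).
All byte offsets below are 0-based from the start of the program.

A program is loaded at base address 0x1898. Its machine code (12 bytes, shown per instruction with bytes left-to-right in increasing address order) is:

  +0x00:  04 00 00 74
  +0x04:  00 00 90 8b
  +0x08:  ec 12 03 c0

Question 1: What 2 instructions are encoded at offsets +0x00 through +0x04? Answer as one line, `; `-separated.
call 4; and %r7, %r1

@+00  little-endian(04 00 00 74) = 0x74000004
  op=0x74000004>>26=0x1d ⇒ call (J)
  imm: (w>>0)&0x3ffffff=0x4 → 4
@+04  little-endian(00 00 90 8b) = 0x8b900000
  op=0x8b900000>>26=0x22 ⇒ and (RR)
  rd: (w>>23)&0x7=0x7 → %r7
  rs: (w>>20)&0x7=0x1 → %r1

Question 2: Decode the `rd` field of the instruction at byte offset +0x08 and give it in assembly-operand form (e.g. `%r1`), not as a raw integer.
%r0

+0x08: ec 12 03 c0 ⇒ word 0xc00312ec (little)
  opcode bits[31:26]=0x30: subi/RI
  [25:23] rd=0 = %r0
  [22:0] imm=201452 = 201452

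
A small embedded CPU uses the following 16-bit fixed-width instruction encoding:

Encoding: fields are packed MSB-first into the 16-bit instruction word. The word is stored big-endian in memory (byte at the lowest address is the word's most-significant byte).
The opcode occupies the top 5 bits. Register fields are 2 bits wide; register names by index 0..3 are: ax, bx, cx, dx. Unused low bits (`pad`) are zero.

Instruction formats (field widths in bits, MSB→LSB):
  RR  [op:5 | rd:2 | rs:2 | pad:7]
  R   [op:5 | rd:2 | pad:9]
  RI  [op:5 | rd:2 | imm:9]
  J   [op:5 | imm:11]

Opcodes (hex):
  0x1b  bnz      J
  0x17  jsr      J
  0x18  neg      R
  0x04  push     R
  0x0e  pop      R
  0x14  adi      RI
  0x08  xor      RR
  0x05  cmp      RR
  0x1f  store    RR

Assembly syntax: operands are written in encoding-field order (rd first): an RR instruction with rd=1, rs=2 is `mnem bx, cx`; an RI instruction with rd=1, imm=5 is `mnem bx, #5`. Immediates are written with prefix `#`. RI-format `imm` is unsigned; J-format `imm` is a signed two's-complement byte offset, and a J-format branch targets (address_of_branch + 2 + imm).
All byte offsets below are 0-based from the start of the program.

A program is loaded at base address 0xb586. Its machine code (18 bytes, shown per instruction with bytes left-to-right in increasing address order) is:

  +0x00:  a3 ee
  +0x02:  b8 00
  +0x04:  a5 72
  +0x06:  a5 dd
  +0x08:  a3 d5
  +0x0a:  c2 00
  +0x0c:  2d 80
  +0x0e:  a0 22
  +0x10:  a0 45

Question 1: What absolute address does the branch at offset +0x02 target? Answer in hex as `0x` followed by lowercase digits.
[02] b8 00 → 0xb800
  opcode bits[15:11]=0x17: jsr/J
  [10:0] imm=0 = #0
  target = base 0xb586 + off 0x02 + 2 + imm 0 = 0xb58a

0xb58a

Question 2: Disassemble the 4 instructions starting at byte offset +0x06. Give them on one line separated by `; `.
adi cx, #477; adi bx, #469; neg bx; cmp cx, dx

off 0x06: read a5 dd as big → 0xa5dd
  opcode bits[15:11]=0x14: adi/RI
  rd: (w>>9)&0x3=0x2 → cx
  imm: (w>>0)&0x1ff=0x1dd → #477
off 0x08: read a3 d5 as big → 0xa3d5
  opcode bits[15:11]=0x14: adi/RI
  rd: (w>>9)&0x3=0x1 → bx
  imm: (w>>0)&0x1ff=0x1d5 → #469
off 0x0a: read c2 00 as big → 0xc200
  opcode bits[15:11]=0x18: neg/R
  rd: (w>>9)&0x3=0x1 → bx
off 0x0c: read 2d 80 as big → 0x2d80
  opcode bits[15:11]=0x5: cmp/RR
  rd: (w>>9)&0x3=0x2 → cx
  rs: (w>>7)&0x3=0x3 → dx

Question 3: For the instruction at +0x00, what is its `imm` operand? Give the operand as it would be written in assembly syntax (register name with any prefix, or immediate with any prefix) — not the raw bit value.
[00] a3 ee → 0xa3ee
  opcode bits[15:11]=0x14: adi/RI
  [10:9] rd=1 = bx
  [8:0] imm=494 = #494

#494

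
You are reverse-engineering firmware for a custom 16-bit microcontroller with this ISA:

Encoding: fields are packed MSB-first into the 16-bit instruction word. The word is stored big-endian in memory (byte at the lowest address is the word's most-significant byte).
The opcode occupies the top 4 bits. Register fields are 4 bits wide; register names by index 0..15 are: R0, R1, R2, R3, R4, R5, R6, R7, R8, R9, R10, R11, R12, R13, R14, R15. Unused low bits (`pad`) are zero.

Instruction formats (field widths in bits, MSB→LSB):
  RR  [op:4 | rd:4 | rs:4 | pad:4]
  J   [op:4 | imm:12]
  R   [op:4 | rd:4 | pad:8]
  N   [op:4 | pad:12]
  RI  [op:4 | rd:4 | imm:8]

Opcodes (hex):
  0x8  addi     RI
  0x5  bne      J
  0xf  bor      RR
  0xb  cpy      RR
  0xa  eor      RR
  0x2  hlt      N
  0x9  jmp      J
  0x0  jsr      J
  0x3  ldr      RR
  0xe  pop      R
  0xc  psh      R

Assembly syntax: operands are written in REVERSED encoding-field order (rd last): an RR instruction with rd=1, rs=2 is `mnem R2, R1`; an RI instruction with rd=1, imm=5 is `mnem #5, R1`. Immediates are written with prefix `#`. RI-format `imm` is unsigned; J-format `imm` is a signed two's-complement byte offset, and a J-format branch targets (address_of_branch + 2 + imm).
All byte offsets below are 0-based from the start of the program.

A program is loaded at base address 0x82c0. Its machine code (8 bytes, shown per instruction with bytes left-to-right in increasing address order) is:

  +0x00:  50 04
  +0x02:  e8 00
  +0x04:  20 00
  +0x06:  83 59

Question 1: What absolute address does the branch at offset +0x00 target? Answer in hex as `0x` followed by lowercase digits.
0x82c6

+0x00: 50 04 ⇒ word 0x5004 (big)
  op=0x5004>>12=0x5 ⇒ bne (J)
  imm@[11:0]=0x4 ⇒ #4
  target = base 0x82c0 + off 0x00 + 2 + imm 4 = 0x82c6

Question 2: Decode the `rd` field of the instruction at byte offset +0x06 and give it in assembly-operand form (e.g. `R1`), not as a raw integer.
R3

[06] 83 59 → 0x8359
  top 4b → 0x8 → addi [RI]
  [11:8] rd=3 = R3
  [7:0] imm=89 = #89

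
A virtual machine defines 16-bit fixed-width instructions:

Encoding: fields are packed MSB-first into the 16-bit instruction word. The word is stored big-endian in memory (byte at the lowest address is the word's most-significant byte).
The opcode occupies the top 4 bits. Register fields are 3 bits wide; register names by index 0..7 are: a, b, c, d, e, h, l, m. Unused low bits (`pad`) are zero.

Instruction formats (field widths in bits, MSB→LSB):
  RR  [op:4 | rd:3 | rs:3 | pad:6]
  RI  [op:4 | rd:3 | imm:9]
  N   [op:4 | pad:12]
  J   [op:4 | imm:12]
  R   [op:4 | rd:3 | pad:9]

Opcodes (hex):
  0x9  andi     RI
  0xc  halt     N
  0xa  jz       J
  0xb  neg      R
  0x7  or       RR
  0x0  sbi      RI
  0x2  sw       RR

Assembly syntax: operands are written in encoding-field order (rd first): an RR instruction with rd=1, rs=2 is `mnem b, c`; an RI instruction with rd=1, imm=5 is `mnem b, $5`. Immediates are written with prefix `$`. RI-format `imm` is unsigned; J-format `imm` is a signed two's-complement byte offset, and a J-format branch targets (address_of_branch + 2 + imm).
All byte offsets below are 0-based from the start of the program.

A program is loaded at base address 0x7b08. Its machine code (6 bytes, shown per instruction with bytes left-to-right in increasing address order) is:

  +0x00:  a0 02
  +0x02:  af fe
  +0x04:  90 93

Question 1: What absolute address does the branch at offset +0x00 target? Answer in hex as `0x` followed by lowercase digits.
0x7b0c

+0x00: a0 02 ⇒ word 0xa002 (big)
  op=0xa002>>12=0xa ⇒ jz (J)
  imm@[11:0]=0x2 ⇒ $2
  target = base 0x7b08 + off 0x00 + 2 + imm 2 = 0x7b0c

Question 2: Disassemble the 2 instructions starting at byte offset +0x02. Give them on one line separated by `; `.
off 0x02: read af fe as big → 0xaffe
  op=0xaffe>>12=0xa ⇒ jz (J)
  imm: (w>>0)&0xfff=0xffe (s12→-2) → $-2
off 0x04: read 90 93 as big → 0x9093
  op=0x9093>>12=0x9 ⇒ andi (RI)
  rd: (w>>9)&0x7=0x0 → a
  imm: (w>>0)&0x1ff=0x93 → $147

jz $-2; andi a, $147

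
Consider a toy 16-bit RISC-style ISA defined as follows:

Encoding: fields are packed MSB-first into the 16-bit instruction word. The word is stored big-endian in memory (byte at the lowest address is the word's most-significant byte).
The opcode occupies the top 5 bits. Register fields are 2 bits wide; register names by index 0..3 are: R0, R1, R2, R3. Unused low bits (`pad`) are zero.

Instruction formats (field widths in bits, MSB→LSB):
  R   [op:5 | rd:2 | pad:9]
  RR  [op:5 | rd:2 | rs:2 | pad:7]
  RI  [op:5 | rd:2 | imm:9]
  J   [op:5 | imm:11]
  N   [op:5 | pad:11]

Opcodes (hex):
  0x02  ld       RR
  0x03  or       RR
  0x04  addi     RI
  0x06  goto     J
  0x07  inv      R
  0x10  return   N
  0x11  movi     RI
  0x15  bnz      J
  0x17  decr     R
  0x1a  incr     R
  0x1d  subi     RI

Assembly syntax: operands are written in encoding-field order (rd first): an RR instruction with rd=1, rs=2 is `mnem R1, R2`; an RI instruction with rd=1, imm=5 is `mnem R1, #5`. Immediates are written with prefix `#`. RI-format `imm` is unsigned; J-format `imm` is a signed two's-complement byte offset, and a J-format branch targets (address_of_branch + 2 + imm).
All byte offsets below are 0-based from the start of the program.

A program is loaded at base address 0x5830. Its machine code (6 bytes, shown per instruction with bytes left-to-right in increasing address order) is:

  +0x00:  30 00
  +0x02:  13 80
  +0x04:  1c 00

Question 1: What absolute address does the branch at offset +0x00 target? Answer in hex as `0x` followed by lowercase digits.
0x5832

[00] 30 00 → 0x3000
  op=0x3000>>11=0x6 ⇒ goto (J)
  [10:0] imm=0 = #0
  target = base 0x5830 + off 0x00 + 2 + imm 0 = 0x5832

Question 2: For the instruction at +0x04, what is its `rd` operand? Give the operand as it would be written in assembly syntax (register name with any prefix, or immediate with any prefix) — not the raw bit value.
R2

[04] 1c 00 → 0x1c00
  opcode bits[15:11]=0x3: or/RR
  rd: (w>>9)&0x3=0x2 → R2
  rs: (w>>7)&0x3=0x0 → R0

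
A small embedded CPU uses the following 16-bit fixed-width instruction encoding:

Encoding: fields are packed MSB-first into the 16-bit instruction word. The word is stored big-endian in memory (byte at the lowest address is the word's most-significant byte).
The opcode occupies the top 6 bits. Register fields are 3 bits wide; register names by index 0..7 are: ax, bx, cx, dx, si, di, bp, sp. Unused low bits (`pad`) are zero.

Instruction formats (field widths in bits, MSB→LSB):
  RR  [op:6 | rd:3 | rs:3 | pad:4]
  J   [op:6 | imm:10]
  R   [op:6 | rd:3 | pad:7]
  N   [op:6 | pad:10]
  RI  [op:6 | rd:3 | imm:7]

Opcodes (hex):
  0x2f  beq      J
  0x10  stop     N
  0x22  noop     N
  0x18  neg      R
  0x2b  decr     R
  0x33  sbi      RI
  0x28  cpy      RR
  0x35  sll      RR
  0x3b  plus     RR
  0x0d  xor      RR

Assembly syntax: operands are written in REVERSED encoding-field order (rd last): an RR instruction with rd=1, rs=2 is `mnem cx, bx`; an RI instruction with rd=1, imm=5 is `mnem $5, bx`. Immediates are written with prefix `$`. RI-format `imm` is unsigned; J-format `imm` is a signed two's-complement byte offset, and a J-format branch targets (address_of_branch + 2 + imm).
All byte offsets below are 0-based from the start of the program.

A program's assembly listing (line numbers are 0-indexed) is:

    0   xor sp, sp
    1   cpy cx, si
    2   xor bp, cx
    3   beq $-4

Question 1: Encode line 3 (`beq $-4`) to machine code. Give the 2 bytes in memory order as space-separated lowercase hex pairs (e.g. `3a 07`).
line 3 (beq): pack op=0x2f:6|imm=-4:10 = 0xbffc; big→ bf fc

bf fc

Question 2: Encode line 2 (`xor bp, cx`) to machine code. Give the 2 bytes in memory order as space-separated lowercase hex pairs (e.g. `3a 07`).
2. xor fields op=0xd:6|rd=2:3|rs=6:3|pad=0:4 → word 3560h → 35 60

35 60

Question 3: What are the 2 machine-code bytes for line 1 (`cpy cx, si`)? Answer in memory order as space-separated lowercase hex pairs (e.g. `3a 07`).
line 1 (cpy): pack op=0x28:6|rd=4:3|rs=2:3|pad=0:4 = 0xa220; big→ a2 20

a2 20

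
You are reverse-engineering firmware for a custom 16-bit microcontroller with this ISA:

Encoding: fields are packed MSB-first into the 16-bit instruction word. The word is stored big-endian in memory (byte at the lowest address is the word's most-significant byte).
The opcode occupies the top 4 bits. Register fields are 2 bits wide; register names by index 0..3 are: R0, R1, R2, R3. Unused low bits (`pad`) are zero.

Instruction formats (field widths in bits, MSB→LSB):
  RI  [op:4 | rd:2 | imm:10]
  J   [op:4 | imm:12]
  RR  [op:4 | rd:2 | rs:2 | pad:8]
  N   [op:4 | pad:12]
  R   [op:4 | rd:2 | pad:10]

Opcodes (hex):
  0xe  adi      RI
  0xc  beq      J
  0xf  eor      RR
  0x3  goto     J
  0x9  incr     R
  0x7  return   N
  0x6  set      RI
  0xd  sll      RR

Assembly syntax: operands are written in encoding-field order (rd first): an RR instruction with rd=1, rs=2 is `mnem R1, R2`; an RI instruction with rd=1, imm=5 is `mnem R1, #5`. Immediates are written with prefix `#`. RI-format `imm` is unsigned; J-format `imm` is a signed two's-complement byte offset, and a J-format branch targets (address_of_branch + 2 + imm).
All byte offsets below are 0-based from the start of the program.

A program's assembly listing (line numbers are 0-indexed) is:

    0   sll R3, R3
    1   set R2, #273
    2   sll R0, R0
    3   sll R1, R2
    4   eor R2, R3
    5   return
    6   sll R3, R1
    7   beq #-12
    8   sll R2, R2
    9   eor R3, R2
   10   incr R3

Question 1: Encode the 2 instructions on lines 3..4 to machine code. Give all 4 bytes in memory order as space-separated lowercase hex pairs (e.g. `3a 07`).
d6 00 fb 00

L3: sll op=0xd:4|rd=1:2|rs=2:2|pad=0:8 ⇒ 0xd600 ⇒ big d6 00
L4: eor op=0xf:4|rd=2:2|rs=3:2|pad=0:8 ⇒ 0xfb00 ⇒ big fb 00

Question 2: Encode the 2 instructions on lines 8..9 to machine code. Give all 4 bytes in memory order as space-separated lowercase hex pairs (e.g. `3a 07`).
da 00 fe 00

L8: sll op=0xd:4|rd=2:2|rs=2:2|pad=0:8 ⇒ 0xda00 ⇒ big da 00
L9: eor op=0xf:4|rd=3:2|rs=2:2|pad=0:8 ⇒ 0xfe00 ⇒ big fe 00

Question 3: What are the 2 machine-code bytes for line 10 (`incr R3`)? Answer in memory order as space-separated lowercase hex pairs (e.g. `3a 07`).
line 10 (incr): pack op=0x9:4|rd=3:2|pad=0:10 = 0x9c00; big→ 9c 00

9c 00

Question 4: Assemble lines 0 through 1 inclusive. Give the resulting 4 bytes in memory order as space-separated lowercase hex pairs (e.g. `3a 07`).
0. sll fields op=0xd:4|rd=3:2|rs=3:2|pad=0:8 → word df00h → df 00
1. set fields op=0x6:4|rd=2:2|imm=273:10 → word 6911h → 69 11

df 00 69 11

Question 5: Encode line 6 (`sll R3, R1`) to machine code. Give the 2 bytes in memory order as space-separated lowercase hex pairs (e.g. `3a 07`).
line 6 (sll): pack op=0xd:4|rd=3:2|rs=1:2|pad=0:8 = 0xdd00; big→ dd 00

dd 00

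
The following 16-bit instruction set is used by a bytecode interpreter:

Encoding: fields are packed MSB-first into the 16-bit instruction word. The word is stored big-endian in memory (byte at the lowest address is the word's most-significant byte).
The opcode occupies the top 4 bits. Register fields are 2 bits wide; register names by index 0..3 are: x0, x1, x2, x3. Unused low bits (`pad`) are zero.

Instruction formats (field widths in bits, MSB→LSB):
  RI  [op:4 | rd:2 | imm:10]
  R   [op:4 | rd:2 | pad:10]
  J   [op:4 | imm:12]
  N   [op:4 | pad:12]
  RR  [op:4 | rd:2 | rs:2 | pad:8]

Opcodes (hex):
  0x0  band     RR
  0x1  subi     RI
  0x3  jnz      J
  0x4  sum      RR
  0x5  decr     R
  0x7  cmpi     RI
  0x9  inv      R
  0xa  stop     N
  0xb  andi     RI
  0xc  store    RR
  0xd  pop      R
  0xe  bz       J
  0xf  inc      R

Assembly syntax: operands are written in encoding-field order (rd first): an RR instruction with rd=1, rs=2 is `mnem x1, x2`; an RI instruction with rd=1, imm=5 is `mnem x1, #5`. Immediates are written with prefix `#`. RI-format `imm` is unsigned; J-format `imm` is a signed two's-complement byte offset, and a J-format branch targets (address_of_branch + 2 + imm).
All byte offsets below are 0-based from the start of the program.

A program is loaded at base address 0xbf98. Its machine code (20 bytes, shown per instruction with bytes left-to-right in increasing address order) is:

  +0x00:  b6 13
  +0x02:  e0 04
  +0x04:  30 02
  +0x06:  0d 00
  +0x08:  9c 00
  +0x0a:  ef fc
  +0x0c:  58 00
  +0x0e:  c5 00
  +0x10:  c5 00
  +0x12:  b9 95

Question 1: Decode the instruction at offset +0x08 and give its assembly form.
inv x3

+0x08: 9c 00 ⇒ word 0x9c00 (big)
  op=0x9c00>>12=0x9 ⇒ inv (R)
  rd: (w>>10)&0x3=0x3 → x3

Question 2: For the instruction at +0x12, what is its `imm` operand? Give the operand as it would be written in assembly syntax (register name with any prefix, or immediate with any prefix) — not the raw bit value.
#405

[12] b9 95 → 0xb995
  top 4b → 0xb → andi [RI]
  rd@[11:10]=0x2 ⇒ x2
  imm@[9:0]=0x195 ⇒ #405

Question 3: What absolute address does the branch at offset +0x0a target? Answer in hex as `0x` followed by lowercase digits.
off 0x0a: read ef fc as big → 0xeffc
  opcode bits[15:12]=0xe: bz/J
  imm@[11:0]=0xffc (s12→-4) ⇒ #-4
  target = base 0xbf98 + off 0x0a + 2 + imm -4 = 0xbfa0

0xbfa0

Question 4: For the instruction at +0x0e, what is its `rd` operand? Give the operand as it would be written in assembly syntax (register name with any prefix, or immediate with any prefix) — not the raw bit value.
x1

[0e] c5 00 → 0xc500
  op=0xc500>>12=0xc ⇒ store (RR)
  rd: (w>>10)&0x3=0x1 → x1
  rs: (w>>8)&0x3=0x1 → x1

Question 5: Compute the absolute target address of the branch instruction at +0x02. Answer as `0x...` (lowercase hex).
0xbfa0

+0x02: e0 04 ⇒ word 0xe004 (big)
  top 4b → 0xe → bz [J]
  [11:0] imm=4 = #4
  target = base 0xbf98 + off 0x02 + 2 + imm 4 = 0xbfa0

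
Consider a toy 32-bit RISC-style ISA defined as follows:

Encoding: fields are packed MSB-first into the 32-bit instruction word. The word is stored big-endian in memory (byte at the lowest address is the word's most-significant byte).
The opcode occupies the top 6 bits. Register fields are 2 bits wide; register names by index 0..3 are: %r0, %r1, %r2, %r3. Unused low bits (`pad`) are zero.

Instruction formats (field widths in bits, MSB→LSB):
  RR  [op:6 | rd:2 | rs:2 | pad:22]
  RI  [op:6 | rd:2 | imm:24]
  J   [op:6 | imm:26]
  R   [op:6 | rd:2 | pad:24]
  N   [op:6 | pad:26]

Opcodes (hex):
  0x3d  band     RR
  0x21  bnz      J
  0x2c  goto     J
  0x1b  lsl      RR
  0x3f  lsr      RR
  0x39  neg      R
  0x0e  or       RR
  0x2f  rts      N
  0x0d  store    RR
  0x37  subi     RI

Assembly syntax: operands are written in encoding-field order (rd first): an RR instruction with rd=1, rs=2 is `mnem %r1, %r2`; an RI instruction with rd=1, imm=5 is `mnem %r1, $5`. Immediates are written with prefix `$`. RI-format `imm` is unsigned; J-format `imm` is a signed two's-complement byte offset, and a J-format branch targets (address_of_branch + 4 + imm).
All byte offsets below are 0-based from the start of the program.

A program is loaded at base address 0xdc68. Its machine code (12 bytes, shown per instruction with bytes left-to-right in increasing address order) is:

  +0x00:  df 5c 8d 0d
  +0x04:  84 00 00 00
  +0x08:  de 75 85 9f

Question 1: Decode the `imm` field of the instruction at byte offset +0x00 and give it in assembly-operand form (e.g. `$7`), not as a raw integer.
$6065421

@+00  big-endian(df 5c 8d 0d) = 0xdf5c8d0d
  opcode bits[31:26]=0x37: subi/RI
  [25:24] rd=3 = %r3
  [23:0] imm=6065421 = $6065421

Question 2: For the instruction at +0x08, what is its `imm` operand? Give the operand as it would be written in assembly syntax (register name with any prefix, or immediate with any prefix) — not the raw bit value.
@+08  big-endian(de 75 85 9f) = 0xde75859f
  opcode bits[31:26]=0x37: subi/RI
  rd@[25:24]=0x2 ⇒ %r2
  imm@[23:0]=0x75859f ⇒ $7701919

$7701919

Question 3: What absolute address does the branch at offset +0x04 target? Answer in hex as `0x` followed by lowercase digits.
0xdc70

off 0x04: read 84 00 00 00 as big → 0x84000000
  top 6b → 0x21 → bnz [J]
  imm@[25:0]=0x0 ⇒ $0
  target = base 0xdc68 + off 0x04 + 4 + imm 0 = 0xdc70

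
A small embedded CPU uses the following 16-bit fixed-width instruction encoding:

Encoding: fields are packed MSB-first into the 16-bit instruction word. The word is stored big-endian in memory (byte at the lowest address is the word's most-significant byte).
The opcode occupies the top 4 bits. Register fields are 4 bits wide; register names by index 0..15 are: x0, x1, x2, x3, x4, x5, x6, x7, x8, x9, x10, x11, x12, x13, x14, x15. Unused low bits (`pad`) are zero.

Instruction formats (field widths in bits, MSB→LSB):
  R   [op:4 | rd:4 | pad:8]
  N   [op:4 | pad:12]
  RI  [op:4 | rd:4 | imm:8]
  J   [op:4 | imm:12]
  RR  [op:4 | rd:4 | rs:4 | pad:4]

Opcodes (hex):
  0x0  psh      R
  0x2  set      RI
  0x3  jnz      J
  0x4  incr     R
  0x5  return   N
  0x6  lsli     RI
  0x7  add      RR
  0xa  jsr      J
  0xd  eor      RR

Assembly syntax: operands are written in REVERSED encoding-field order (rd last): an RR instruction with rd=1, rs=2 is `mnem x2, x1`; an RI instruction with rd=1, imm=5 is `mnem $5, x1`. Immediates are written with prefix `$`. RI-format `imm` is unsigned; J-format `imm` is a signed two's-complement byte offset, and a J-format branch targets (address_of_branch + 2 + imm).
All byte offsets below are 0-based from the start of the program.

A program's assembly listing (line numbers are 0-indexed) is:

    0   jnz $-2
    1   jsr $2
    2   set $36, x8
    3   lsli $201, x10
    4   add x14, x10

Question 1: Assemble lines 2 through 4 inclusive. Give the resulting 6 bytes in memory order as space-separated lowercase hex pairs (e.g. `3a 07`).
L2: set op=0x2:4|rd=8:4|imm=36:8 ⇒ 0x2824 ⇒ big 28 24
L3: lsli op=0x6:4|rd=10:4|imm=201:8 ⇒ 0x6ac9 ⇒ big 6a c9
L4: add op=0x7:4|rd=10:4|rs=14:4|pad=0:4 ⇒ 0x7ae0 ⇒ big 7a e0

28 24 6a c9 7a e0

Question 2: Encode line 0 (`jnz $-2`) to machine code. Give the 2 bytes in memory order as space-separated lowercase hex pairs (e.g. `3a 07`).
line 0 (jnz): pack op=0x3:4|imm=-2:12 = 0x3ffe; big→ 3f fe

3f fe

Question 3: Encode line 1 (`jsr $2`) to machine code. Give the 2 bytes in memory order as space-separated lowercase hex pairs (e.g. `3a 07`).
1. jsr fields op=0xa:4|imm=2:12 → word a002h → a0 02

a0 02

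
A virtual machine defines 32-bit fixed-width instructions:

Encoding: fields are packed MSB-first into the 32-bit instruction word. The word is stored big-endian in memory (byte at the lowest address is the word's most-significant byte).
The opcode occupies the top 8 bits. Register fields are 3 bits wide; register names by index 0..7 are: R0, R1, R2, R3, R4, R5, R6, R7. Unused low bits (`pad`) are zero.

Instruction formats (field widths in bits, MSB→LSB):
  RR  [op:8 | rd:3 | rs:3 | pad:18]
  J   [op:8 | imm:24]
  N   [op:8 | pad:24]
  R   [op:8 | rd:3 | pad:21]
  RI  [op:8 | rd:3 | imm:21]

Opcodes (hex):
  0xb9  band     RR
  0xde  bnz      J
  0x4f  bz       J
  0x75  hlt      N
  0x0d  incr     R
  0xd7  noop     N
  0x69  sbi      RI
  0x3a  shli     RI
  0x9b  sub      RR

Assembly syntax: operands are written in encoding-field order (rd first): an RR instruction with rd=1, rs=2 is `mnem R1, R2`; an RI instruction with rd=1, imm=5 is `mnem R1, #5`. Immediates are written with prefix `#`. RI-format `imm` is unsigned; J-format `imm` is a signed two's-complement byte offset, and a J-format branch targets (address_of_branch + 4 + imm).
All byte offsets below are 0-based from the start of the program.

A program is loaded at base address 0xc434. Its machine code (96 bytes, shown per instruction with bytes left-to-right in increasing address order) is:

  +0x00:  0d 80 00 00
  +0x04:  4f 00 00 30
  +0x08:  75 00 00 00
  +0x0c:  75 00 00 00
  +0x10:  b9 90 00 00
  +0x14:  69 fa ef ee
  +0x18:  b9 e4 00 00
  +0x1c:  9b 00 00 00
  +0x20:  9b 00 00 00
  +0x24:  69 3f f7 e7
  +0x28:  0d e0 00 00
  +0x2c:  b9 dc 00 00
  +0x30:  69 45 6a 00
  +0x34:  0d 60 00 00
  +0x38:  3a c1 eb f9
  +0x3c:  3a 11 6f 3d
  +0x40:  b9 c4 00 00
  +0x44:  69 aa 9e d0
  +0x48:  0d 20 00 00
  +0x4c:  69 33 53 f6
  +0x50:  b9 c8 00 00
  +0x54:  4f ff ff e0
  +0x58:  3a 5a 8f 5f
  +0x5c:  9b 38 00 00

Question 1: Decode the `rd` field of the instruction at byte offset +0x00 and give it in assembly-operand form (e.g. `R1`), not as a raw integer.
R4

+0x00: 0d 80 00 00 ⇒ word 0x0d800000 (big)
  opcode bits[31:24]=0xd: incr/R
  rd@[23:21]=0x4 ⇒ R4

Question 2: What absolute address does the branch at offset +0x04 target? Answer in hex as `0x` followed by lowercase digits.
0xc46c

[04] 4f 00 00 30 → 0x4f000030
  top 8b → 0x4f → bz [J]
  imm: (w>>0)&0xffffff=0x30 → #48
  target = base 0xc434 + off 0x04 + 4 + imm 48 = 0xc46c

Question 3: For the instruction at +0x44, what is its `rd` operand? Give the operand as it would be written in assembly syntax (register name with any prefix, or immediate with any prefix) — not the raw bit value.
R5

+0x44: 69 aa 9e d0 ⇒ word 0x69aa9ed0 (big)
  top 8b → 0x69 → sbi [RI]
  rd@[23:21]=0x5 ⇒ R5
  imm@[20:0]=0xa9ed0 ⇒ #696016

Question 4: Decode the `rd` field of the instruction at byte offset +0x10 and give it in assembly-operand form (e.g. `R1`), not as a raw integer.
+0x10: b9 90 00 00 ⇒ word 0xb9900000 (big)
  top 8b → 0xb9 → band [RR]
  [23:21] rd=4 = R4
  [20:18] rs=4 = R4

R4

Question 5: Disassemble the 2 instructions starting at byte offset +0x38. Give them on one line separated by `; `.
[38] 3a c1 eb f9 → 0x3ac1ebf9
  op=0x3ac1ebf9>>24=0x3a ⇒ shli (RI)
  rd: (w>>21)&0x7=0x6 → R6
  imm: (w>>0)&0x1fffff=0x1ebf9 → #125945
[3c] 3a 11 6f 3d → 0x3a116f3d
  op=0x3a116f3d>>24=0x3a ⇒ shli (RI)
  rd: (w>>21)&0x7=0x0 → R0
  imm: (w>>0)&0x1fffff=0x116f3d → #1142589

shli R6, #125945; shli R0, #1142589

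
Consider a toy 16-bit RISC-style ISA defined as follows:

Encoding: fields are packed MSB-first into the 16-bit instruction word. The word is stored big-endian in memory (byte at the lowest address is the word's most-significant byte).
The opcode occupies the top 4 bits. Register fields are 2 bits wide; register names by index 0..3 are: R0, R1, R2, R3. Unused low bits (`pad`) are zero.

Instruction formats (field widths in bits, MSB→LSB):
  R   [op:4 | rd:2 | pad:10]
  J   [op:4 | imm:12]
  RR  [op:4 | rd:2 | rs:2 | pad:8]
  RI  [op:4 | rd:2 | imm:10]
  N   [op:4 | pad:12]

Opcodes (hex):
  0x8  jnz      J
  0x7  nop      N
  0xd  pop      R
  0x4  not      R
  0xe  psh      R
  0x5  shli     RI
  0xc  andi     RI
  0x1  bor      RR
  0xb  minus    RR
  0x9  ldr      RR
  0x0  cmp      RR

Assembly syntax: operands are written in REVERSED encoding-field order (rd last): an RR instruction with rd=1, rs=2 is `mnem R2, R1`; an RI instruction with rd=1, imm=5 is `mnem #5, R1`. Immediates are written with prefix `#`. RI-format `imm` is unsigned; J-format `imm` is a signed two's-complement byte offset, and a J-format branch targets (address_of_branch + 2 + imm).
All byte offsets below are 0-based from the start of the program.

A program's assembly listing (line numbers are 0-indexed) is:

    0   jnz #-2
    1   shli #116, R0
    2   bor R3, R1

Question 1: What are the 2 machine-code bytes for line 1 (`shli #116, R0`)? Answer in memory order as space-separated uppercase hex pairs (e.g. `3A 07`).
50 74

line 1 (shli): pack op=0x5:4|rd=0:2|imm=116:10 = 0x5074; big→ 50 74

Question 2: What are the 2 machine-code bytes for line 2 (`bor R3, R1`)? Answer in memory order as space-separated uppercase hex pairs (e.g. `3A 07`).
17 00

2. bor fields op=0x1:4|rd=1:2|rs=3:2|pad=0:8 → word 1700h → 17 00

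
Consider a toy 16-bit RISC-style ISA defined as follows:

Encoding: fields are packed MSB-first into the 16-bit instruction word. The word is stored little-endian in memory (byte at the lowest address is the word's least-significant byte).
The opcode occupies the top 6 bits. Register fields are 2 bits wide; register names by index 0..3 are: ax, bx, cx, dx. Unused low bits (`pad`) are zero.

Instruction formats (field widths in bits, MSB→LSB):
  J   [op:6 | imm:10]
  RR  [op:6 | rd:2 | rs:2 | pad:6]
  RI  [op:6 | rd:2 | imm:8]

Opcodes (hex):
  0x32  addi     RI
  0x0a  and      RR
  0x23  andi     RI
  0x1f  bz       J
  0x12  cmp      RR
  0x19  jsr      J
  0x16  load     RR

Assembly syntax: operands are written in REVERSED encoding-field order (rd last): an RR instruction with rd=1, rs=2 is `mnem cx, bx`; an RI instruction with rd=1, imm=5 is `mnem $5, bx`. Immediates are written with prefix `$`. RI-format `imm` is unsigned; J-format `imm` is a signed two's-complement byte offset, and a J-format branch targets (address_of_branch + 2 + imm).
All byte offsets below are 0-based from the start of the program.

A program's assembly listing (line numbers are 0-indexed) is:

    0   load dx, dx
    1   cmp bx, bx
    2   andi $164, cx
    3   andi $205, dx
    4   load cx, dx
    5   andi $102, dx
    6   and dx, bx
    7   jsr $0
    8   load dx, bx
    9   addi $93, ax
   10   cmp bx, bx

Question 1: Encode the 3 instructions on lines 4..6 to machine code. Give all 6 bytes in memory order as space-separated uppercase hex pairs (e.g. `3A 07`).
80 5B 66 8F C0 29

L4: load op=0x16:6|rd=3:2|rs=2:2|pad=0:6 ⇒ 0x5b80 ⇒ little 80 5b
L5: andi op=0x23:6|rd=3:2|imm=102:8 ⇒ 0x8f66 ⇒ little 66 8f
L6: and op=0xa:6|rd=1:2|rs=3:2|pad=0:6 ⇒ 0x29c0 ⇒ little c0 29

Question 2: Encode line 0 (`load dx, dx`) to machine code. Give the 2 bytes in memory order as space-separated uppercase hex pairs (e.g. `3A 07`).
line 0 (load): pack op=0x16:6|rd=3:2|rs=3:2|pad=0:6 = 0x5bc0; little→ c0 5b

C0 5B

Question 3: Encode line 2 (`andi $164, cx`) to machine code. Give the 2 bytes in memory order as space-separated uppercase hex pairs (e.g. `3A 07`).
line 2 (andi): pack op=0x23:6|rd=2:2|imm=164:8 = 0x8ea4; little→ a4 8e

A4 8E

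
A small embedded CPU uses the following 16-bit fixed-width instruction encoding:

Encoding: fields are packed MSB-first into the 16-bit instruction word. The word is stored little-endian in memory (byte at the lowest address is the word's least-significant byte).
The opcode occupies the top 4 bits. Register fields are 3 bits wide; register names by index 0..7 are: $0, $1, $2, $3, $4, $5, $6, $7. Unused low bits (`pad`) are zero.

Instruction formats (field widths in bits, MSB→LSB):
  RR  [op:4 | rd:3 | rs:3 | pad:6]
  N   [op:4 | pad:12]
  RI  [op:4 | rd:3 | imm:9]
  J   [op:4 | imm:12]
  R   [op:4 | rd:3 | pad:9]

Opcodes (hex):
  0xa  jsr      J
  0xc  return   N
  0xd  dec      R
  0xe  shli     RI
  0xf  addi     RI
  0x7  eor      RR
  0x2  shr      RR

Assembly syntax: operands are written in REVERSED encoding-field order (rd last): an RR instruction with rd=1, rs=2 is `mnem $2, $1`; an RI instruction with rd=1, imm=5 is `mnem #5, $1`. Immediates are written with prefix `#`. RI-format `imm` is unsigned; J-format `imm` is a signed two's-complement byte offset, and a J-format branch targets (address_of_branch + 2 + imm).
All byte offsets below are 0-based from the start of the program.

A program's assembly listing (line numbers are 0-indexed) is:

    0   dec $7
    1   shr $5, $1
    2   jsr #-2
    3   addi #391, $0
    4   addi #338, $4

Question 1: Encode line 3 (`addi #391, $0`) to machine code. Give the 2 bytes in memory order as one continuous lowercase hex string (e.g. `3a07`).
3. addi fields op=0xf:4|rd=0:3|imm=391:9 → word f187h → 87 f1

87f1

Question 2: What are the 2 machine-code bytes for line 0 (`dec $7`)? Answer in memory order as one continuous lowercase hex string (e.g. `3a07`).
00de

line 0 (dec): pack op=0xd:4|rd=7:3|pad=0:9 = 0xde00; little→ 00 de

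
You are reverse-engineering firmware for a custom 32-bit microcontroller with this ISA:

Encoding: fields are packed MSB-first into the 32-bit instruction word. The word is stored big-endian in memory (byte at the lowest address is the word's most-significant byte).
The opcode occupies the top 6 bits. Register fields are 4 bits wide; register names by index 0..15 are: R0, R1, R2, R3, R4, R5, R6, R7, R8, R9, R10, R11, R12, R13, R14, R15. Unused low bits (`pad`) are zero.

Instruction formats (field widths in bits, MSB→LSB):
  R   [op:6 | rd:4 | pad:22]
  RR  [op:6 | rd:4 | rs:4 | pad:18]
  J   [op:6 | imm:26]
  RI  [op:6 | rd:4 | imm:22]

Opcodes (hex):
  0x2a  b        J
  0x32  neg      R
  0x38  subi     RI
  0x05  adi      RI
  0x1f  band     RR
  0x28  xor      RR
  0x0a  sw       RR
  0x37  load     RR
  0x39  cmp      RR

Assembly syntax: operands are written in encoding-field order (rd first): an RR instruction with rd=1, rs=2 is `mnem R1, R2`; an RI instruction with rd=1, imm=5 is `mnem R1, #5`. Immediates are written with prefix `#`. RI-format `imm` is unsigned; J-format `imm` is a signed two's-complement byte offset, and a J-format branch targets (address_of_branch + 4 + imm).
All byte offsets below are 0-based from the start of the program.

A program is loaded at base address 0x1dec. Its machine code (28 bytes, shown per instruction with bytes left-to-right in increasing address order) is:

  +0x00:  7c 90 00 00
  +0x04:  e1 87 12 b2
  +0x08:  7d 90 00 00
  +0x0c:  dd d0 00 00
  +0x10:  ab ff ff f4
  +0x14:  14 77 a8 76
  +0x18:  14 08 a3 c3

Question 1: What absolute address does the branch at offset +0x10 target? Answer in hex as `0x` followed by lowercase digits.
@+10  big-endian(ab ff ff f4) = 0xabfffff4
  opcode bits[31:26]=0x2a: b/J
  [25:0] imm=67108852 (s26→-12) = #-12
  target = base 0x1dec + off 0x10 + 4 + imm -12 = 0x1df4

0x1df4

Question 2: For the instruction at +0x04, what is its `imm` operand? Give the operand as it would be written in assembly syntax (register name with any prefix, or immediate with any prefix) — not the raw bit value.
#463538

@+04  big-endian(e1 87 12 b2) = 0xe18712b2
  top 6b → 0x38 → subi [RI]
  [25:22] rd=6 = R6
  [21:0] imm=463538 = #463538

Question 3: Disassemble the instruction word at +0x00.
band R2, R4

[00] 7c 90 00 00 → 0x7c900000
  top 6b → 0x1f → band [RR]
  rd: (w>>22)&0xf=0x2 → R2
  rs: (w>>18)&0xf=0x4 → R4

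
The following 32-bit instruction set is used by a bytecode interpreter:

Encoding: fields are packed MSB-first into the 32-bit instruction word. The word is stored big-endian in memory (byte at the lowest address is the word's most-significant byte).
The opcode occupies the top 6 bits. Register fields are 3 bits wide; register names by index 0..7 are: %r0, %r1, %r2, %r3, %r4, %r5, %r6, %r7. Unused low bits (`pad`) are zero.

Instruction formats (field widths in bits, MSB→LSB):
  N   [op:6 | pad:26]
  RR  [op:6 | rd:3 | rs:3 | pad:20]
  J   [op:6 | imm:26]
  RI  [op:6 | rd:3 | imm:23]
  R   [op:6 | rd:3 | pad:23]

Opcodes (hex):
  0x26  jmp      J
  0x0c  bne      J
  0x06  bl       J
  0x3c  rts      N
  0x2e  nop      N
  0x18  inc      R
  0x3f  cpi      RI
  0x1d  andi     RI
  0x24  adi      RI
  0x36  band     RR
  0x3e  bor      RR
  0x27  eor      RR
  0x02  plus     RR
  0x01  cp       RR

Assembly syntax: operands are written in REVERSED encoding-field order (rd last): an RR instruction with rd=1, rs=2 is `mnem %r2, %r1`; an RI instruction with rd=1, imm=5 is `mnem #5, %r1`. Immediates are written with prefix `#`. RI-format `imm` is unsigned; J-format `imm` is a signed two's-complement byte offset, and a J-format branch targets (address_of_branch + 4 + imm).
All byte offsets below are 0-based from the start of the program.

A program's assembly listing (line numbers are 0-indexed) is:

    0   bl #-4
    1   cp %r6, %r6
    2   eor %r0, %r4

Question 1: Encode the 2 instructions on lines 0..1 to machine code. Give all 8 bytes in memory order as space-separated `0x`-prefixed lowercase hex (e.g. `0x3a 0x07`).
0x1b 0xff 0xff 0xfc 0x07 0x60 0x00 0x00

line 0 (bl): pack op=0x6:6|imm=-4:26 = 0x1bfffffc; big→ 1b ff ff fc
line 1 (cp): pack op=0x1:6|rd=6:3|rs=6:3|pad=0:20 = 0x07600000; big→ 07 60 00 00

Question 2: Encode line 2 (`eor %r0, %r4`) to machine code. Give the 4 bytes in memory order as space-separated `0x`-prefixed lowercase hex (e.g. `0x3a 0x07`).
0x9e 0x00 0x00 0x00

line 2 (eor): pack op=0x27:6|rd=4:3|rs=0:3|pad=0:20 = 0x9e000000; big→ 9e 00 00 00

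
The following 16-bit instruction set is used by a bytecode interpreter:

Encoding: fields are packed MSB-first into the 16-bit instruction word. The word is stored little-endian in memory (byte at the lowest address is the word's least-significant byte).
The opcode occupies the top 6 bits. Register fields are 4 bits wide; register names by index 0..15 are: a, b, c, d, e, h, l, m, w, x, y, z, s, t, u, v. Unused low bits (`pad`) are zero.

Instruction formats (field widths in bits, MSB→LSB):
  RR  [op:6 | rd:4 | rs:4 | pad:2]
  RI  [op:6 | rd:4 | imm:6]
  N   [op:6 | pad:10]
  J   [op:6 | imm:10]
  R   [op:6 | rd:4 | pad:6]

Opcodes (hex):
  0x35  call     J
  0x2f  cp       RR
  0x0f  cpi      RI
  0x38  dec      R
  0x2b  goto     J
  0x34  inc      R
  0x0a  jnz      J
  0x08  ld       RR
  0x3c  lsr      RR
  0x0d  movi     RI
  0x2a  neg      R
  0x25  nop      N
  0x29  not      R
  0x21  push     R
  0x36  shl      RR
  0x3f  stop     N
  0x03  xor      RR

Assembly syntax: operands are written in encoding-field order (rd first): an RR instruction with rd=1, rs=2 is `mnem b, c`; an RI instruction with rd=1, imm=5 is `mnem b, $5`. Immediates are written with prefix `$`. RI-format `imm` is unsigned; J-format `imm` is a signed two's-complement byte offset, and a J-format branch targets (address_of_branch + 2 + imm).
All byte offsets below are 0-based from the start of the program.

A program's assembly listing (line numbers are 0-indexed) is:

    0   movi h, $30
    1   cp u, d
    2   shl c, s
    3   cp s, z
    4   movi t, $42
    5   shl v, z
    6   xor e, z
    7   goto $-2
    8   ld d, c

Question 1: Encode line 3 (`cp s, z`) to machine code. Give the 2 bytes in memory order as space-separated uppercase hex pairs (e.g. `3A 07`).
3. cp fields op=0x2f:6|rd=12:4|rs=11:4|pad=0:2 → word bf2ch → 2c bf

2C BF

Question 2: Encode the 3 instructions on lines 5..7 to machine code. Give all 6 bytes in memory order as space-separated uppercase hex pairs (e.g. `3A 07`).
EC DB 2C 0D FE AF

line 5 (shl): pack op=0x36:6|rd=15:4|rs=11:4|pad=0:2 = 0xdbec; little→ ec db
line 6 (xor): pack op=0x3:6|rd=4:4|rs=11:4|pad=0:2 = 0x0d2c; little→ 2c 0d
line 7 (goto): pack op=0x2b:6|imm=-2:10 = 0xaffe; little→ fe af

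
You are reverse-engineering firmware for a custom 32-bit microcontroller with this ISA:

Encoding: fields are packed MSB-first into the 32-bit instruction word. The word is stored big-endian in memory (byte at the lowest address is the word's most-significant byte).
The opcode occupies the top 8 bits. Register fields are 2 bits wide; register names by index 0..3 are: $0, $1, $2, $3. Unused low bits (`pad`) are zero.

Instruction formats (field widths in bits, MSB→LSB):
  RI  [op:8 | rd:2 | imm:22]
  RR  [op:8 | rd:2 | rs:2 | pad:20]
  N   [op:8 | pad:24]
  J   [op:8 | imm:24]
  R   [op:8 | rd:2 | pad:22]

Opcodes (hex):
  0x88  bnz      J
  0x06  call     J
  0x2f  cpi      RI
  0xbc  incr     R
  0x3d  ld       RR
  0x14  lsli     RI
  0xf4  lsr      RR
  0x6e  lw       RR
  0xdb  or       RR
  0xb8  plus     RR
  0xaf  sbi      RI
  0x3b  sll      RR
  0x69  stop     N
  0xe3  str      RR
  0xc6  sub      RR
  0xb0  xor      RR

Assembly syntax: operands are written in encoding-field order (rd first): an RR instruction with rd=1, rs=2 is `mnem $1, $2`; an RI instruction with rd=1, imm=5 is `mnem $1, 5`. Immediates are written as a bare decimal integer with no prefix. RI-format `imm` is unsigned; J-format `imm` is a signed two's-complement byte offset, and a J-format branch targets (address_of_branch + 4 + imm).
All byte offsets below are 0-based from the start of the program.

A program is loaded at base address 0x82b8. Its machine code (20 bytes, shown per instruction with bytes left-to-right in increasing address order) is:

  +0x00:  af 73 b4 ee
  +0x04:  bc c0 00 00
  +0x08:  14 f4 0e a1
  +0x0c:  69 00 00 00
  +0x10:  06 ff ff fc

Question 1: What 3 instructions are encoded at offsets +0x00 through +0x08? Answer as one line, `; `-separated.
[00] af 73 b4 ee → 0xaf73b4ee
  opcode bits[31:24]=0xaf: sbi/RI
  rd: (w>>22)&0x3=0x1 → $1
  imm: (w>>0)&0x3fffff=0x33b4ee → 3388654
[04] bc c0 00 00 → 0xbcc00000
  opcode bits[31:24]=0xbc: incr/R
  rd: (w>>22)&0x3=0x3 → $3
[08] 14 f4 0e a1 → 0x14f40ea1
  opcode bits[31:24]=0x14: lsli/RI
  rd: (w>>22)&0x3=0x3 → $3
  imm: (w>>0)&0x3fffff=0x340ea1 → 3411617

sbi $1, 3388654; incr $3; lsli $3, 3411617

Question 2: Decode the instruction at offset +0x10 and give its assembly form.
+0x10: 06 ff ff fc ⇒ word 0x06fffffc (big)
  opcode bits[31:24]=0x6: call/J
  imm: (w>>0)&0xffffff=0xfffffc (s24→-4) → -4

call -4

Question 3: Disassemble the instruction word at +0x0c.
stop

+0x0c: 69 00 00 00 ⇒ word 0x69000000 (big)
  top 8b → 0x69 → stop [N]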